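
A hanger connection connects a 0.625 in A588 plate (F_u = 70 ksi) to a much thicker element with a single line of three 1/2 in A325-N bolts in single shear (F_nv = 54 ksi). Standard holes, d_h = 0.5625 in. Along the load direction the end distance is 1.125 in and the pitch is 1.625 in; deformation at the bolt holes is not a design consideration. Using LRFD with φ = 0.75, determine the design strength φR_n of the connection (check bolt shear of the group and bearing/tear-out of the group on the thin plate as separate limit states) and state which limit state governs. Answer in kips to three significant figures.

23.9 kips (bolt shear governs)

Bolt shear: A_b = π·0.5²/4 = 0.1963 in²; R_n = 54 × 0.1963 × 3 × 1 = 31.81 kips → 0.75 × 31.81 = 23.9 kips.
Bearing (1.5 l_c t F_u ≤ 3.0 d t F_u): upper limit = 3.0·0.5·0.625·70 = 65.62 kips.
  Edge l_c = 1.125 − 0.5625/2 = 0.8438 → r_n = 55.37 kips; interior l_c = 1.625 − 0.5625 = 1.062 → r_n = 65.62 kips.
  R_n,bearing = 1·55.37 + 2·65.62 = 186.6 kips → 0.75 × 186.6 = 140 kips.
Bolt shear governs: 23.9 kips.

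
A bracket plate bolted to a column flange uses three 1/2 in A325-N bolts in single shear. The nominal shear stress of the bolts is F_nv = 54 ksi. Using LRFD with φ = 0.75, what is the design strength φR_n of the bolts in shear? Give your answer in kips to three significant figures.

23.9 kips

A_b = π × 0.5² / 4 = 0.1963 in².
R_n = F_nv · A_b · n · n_s = 54 × 0.1963 × 3 × 1 = 31.81 kips.
Design strength φR_n = 0.75 × 31.81 = 23.9 kips.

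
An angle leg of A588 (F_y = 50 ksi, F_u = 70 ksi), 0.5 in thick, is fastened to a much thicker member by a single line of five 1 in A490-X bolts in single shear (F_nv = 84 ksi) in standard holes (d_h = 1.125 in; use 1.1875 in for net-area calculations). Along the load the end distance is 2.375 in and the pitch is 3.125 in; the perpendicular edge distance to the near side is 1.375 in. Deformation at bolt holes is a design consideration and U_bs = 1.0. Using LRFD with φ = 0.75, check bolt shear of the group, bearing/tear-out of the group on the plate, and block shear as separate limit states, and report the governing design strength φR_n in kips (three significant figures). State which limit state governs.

Bolt shear: A_b = π·1²/4 = 0.7854 in²; R_n = 84 × 0.7854 × 5 × 1 = 329.9 kips → 0.75 × 329.9 = 247 kips.
Bearing: edge l_c = 1.812, r_n = 76.12 kips; interior l_c = 2, r_n = 84 kips; R_n = 76.12 + 4·84 = 412.1 kips → 309 kips.
Block shear: A_gv = 7.438, A_nv = 4.766, A_nt = 0.3906 in²; R_n = min(0.6F_uA_nv, 0.6F_yA_gv) + U_bs·F_u·A_nt = 227.5 kips → 171 kips.
Block shear governs: 171 kips.

171 kips (block shear governs)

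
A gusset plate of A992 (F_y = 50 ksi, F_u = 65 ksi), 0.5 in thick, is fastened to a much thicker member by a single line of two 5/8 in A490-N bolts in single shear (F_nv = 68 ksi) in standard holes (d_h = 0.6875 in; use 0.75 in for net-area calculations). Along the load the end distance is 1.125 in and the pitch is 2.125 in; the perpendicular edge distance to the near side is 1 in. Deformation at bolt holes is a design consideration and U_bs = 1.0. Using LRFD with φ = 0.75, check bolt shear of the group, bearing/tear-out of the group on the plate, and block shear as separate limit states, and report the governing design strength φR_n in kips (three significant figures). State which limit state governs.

Bolt shear: A_b = π·0.625²/4 = 0.3068 in²; R_n = 68 × 0.3068 × 2 × 1 = 41.72 kips → 0.75 × 41.72 = 31.3 kips.
Bearing: edge l_c = 0.7812, r_n = 30.47 kips; interior l_c = 1.438, r_n = 48.75 kips; R_n = 30.47 + 1·48.75 = 79.22 kips → 59.4 kips.
Block shear: A_gv = 1.625, A_nv = 1.062, A_nt = 0.3125 in²; R_n = min(0.6F_uA_nv, 0.6F_yA_gv) + U_bs·F_u·A_nt = 61.75 kips → 46.3 kips.
Bolt shear governs: 31.3 kips.

31.3 kips (bolt shear governs)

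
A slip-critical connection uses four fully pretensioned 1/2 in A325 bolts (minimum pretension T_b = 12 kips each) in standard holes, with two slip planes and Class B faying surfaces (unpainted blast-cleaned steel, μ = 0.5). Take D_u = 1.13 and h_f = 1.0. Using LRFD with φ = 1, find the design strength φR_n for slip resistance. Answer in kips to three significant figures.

54.2 kips

R_n = μ · D_u · h_f · T_b · n_s · n_b = 0.5 × 1.13 × 1.0 × 12 × 2 × 4 = 54.24 kips.
Design strength φR_n = 1 × 54.24 = 54.2 kips.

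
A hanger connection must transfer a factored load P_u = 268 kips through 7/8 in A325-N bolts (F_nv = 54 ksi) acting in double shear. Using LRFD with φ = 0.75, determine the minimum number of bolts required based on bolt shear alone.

A_b = π·0.875²/4 = 0.6013 in².
Per-bolt design strength φR_n = 0.75 × 54 × 0.6013 × 2 = 48.71 kips.
n ≥ 268 / 48.71 = 5.502 → use 6 bolts.

6 bolts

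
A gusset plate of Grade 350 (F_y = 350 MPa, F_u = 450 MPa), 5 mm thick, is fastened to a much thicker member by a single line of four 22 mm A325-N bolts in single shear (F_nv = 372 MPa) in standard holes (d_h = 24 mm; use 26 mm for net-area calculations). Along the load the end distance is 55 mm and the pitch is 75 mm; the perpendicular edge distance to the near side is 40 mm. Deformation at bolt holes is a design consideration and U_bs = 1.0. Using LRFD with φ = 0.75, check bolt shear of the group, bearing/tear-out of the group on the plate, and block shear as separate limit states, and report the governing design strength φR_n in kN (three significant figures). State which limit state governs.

Bolt shear: A_b = π·22²/4 = 380.1 mm²; R_n = 372 × 380.1 × 4 × 1 / 1000 = 565.6 kN → 0.75 × 565.6 = 424 kN.
Bearing: edge l_c = 43, r_n = 116.1 kN; interior l_c = 51, r_n = 118.8 kN; R_n = 116.1 + 3·118.8 = 472.5 kN → 354 kN.
Block shear: A_gv = 1400, A_nv = 945, A_nt = 135 mm²; R_n = min(0.6F_uA_nv, 0.6F_yA_gv) + U_bs·F_u·A_nt = 315.9 kN → 237 kN.
Block shear governs: 237 kN.

237 kN (block shear governs)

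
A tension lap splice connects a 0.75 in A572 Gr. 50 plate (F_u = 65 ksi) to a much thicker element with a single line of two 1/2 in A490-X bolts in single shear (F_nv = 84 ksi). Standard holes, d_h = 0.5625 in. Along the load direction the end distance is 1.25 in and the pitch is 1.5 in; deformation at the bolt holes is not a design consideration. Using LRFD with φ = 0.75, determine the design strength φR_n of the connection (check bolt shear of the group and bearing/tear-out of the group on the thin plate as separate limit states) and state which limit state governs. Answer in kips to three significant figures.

24.7 kips (bolt shear governs)

Bolt shear: A_b = π·0.5²/4 = 0.1963 in²; R_n = 84 × 0.1963 × 2 × 1 = 32.99 kips → 0.75 × 32.99 = 24.7 kips.
Bearing (1.5 l_c t F_u ≤ 3.0 d t F_u): upper limit = 3.0·0.5·0.75·65 = 73.12 kips.
  Edge l_c = 1.25 − 0.5625/2 = 0.9688 → r_n = 70.84 kips; interior l_c = 1.5 − 0.5625 = 0.9375 → r_n = 68.55 kips.
  R_n,bearing = 1·70.84 + 1·68.55 = 139.4 kips → 0.75 × 139.4 = 105 kips.
Bolt shear governs: 24.7 kips.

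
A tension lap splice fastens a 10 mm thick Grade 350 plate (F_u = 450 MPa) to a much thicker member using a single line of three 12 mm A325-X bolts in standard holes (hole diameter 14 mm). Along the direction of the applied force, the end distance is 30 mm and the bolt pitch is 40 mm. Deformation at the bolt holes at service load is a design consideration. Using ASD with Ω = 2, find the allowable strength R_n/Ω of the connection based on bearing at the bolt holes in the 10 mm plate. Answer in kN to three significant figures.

Per bolt r_n = 1.2 l_c t F_u ≤ 2.4 d t F_u; upper limit = 2.4 × 12 × 10 × 450 / 1000 = 129.6 kN.
Edge bolt: l_c = 30 − 14/2 = 23 mm → 1.2 × 23 × 10 × 450 / 1000 = 124.2 → r_n = 124.2 kN.
Interior bolts: l_c = 40 − 14 = 26 mm → 1.2 × 26 × 10 × 450 / 1000 = 140.4 → r_n = 129.6 kN.
R_n = 1 × 124.2 + 2 × 129.6 = 383.4 kN.
Allowable strength R_n/Ω = 383.4 / 2 = 192 kN.

192 kN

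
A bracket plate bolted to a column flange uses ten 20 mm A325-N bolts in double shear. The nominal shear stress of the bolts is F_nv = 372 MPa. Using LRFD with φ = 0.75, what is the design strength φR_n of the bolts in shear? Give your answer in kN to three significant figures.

1750 kN

A_b = π × 20² / 4 = 314.2 mm².
R_n = F_nv · A_b · n · n_s = 372 × 314.2 × 10 × 2 / 1000 = 2337 kN.
Design strength φR_n = 0.75 × 2337 = 1750 kN.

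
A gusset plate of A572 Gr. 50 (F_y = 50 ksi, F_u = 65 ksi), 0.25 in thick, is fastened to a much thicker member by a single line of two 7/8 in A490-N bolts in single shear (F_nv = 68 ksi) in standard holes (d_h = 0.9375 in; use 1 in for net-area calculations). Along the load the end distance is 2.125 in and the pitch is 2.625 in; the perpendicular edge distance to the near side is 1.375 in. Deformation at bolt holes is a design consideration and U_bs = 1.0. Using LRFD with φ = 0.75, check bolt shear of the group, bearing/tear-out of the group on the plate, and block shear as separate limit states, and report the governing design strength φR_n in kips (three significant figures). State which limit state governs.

Bolt shear: A_b = π·0.875²/4 = 0.6013 in²; R_n = 68 × 0.6013 × 2 × 1 = 81.78 kips → 0.75 × 81.78 = 61.3 kips.
Bearing: edge l_c = 1.656, r_n = 32.3 kips; interior l_c = 1.688, r_n = 32.91 kips; R_n = 32.3 + 1·32.91 = 65.2 kips → 48.9 kips.
Block shear: A_gv = 1.188, A_nv = 0.8125, A_nt = 0.2188 in²; R_n = min(0.6F_uA_nv, 0.6F_yA_gv) + U_bs·F_u·A_nt = 45.91 kips → 34.4 kips.
Block shear governs: 34.4 kips.

34.4 kips (block shear governs)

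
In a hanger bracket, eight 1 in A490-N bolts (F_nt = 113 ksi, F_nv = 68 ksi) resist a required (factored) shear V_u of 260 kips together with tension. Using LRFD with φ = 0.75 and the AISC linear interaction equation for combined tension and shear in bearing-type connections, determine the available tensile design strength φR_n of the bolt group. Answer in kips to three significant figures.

260 kips

A_b = π·1²/4 = 0.7854 in²; f_rv = 260 / (8 × 0.7854) = 41.38 ksi.
F'_nt = 1.3 F_nt − (F_nt / φF_nv) f_rv = 1.3·113 − (113/(0.75·68))·41.38 = 55.21 ksi, capped at F_nt → F'_nt = 55.21 ksi.
R_n = F'_nt · A_b · n = 55.21 × 0.7854 × 8 = 346.9 kips.
Design strength φR_n = 0.75 × 346.9 = 260 kips.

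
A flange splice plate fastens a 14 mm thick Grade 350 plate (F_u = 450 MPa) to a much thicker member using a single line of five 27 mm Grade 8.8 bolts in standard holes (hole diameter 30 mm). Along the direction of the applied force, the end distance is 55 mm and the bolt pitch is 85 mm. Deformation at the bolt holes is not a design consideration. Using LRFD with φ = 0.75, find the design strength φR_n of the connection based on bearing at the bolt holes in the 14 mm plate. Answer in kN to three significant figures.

1810 kN

Per bolt r_n = 1.5 l_c t F_u ≤ 3.0 d t F_u; upper limit = 3.0 × 27 × 14 × 450 / 1000 = 510.3 kN.
Edge bolt: l_c = 55 − 30/2 = 40 mm → 1.5 × 40 × 14 × 450 / 1000 = 378 → r_n = 378 kN.
Interior bolts: l_c = 85 − 30 = 55 mm → 1.5 × 55 × 14 × 450 / 1000 = 519.8 → r_n = 510.3 kN.
R_n = 1 × 378 + 4 × 510.3 = 2419 kN.
Design strength φR_n = 0.75 × 2419 = 1810 kN.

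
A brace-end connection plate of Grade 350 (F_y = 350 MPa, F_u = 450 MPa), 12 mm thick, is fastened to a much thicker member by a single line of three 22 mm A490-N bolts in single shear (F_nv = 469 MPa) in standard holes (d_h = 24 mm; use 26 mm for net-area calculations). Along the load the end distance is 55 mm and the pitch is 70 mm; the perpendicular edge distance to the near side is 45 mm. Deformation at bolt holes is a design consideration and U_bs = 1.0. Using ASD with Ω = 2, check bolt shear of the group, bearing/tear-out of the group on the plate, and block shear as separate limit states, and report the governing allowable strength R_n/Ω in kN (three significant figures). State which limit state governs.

267 kN (bolt shear governs)

Bolt shear: A_b = π·22²/4 = 380.1 mm²; R_n = 469 × 380.1 × 3 × 1 / 1000 = 534.8 kN → 534.8 / 2 = 267 kN.
Bearing: edge l_c = 43, r_n = 278.6 kN; interior l_c = 46, r_n = 285.1 kN; R_n = 278.6 + 2·285.1 = 848.9 kN → 424 kN.
Block shear: A_gv = 2340, A_nv = 1560, A_nt = 384 mm²; R_n = min(0.6F_uA_nv, 0.6F_yA_gv) + U_bs·F_u·A_nt = 594 kN → 297 kN.
Bolt shear governs: 267 kN.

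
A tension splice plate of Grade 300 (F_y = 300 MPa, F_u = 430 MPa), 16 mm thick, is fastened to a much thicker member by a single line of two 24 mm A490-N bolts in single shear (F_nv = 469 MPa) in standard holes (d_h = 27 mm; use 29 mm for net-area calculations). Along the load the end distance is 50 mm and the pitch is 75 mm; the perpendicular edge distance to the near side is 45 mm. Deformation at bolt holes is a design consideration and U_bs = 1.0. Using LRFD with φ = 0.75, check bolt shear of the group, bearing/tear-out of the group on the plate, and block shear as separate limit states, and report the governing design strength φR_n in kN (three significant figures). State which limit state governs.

Bolt shear: A_b = π·24²/4 = 452.4 mm²; R_n = 469 × 452.4 × 2 × 1 / 1000 = 424.3 kN → 0.75 × 424.3 = 318 kN.
Bearing: edge l_c = 36.5, r_n = 301.3 kN; interior l_c = 48, r_n = 396.3 kN; R_n = 301.3 + 1·396.3 = 697.6 kN → 523 kN.
Block shear: A_gv = 2000, A_nv = 1304, A_nt = 488 mm²; R_n = min(0.6F_uA_nv, 0.6F_yA_gv) + U_bs·F_u·A_nt = 546.3 kN → 410 kN.
Bolt shear governs: 318 kN.

318 kN (bolt shear governs)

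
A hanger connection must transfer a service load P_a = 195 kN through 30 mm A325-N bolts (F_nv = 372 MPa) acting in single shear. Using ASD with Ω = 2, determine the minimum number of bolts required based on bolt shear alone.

2 bolts

A_b = π·30²/4 = 706.9 mm².
Per-bolt allowable strength R_n/Ω = 372 × 706.9 × 1 / 1000 / 2 = 131.5 kN.
n ≥ 195 / 131.5 = 1.483 → use 2 bolts.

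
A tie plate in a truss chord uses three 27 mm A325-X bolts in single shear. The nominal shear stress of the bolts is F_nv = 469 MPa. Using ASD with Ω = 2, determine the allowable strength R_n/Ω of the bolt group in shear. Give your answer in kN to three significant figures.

A_b = π × 27² / 4 = 572.6 mm².
R_n = F_nv · A_b · n · n_s = 469 × 572.6 × 3 × 1 / 1000 = 805.6 kN.
Allowable strength R_n/Ω = 805.6 / 2 = 403 kN.

403 kN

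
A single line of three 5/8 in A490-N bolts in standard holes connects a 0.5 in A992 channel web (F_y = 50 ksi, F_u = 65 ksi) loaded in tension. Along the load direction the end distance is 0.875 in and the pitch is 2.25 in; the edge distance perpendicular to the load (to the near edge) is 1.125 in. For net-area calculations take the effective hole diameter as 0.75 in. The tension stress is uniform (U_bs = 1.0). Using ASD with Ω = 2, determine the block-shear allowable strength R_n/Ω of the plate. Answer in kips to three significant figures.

Shear plane L_v = 0.875 + 2·2.25 = 5.375 in; A_gv = 5.375 × 0.5 = 2.688 in².
A_nv = (5.375 − 2.5·0.75) × 0.5 = 1.75 in².
A_nt = (1.125 − 0.5·0.75) × 0.5 = 0.375 in².
0.6 F_u A_nv = 68.25 kips; 0.6 F_y A_gv = 80.62 kips → shear rupture governs the shear term.
R_n = 68.25 + 1.0 × 65 × 0.375 = 92.62 kips.
Allowable strength R_n/Ω = 92.62 / 2 = 46.3 kips.

46.3 kips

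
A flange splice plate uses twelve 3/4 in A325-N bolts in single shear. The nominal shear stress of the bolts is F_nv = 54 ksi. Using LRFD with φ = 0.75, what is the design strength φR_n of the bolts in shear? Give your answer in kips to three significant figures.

A_b = π × 0.75² / 4 = 0.4418 in².
R_n = F_nv · A_b · n · n_s = 54 × 0.4418 × 12 × 1 = 286.3 kips.
Design strength φR_n = 0.75 × 286.3 = 215 kips.

215 kips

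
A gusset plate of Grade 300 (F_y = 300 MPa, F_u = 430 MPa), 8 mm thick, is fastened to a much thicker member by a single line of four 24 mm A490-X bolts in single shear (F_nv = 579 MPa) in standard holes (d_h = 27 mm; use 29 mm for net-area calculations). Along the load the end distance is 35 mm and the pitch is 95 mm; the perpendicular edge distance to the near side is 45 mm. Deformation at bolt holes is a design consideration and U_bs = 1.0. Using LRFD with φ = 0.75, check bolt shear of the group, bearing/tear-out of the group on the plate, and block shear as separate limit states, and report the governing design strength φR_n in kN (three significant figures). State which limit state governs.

Bolt shear: A_b = π·24²/4 = 452.4 mm²; R_n = 579 × 452.4 × 4 × 1 / 1000 = 1048 kN → 0.75 × 1048 = 786 kN.
Bearing: edge l_c = 21.5, r_n = 88.75 kN; interior l_c = 68, r_n = 198.1 kN; R_n = 88.75 + 3·198.1 = 683.2 kN → 512 kN.
Block shear: A_gv = 2560, A_nv = 1748, A_nt = 244 mm²; R_n = min(0.6F_uA_nv, 0.6F_yA_gv) + U_bs·F_u·A_nt = 555.9 kN → 417 kN.
Block shear governs: 417 kN.

417 kN (block shear governs)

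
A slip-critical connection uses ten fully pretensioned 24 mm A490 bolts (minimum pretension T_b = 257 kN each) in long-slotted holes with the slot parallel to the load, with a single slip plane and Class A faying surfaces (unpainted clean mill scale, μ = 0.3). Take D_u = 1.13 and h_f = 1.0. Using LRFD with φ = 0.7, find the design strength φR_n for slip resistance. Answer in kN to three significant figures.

610 kN

R_n = μ · D_u · h_f · T_b · n_s · n_b = 0.3 × 1.13 × 1.0 × 257 × 1 × 10 = 871.2 kN.
Design strength φR_n = 0.7 × 871.2 = 610 kN.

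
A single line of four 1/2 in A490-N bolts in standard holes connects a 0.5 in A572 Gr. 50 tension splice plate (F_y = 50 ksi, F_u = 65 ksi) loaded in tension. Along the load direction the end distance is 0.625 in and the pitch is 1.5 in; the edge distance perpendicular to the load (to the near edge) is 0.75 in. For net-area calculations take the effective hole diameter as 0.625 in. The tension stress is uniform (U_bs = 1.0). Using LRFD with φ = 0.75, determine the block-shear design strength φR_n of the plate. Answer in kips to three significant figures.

Shear plane L_v = 0.625 + 3·1.5 = 5.125 in; A_gv = 5.125 × 0.5 = 2.562 in².
A_nv = (5.125 − 3.5·0.625) × 0.5 = 1.469 in².
A_nt = (0.75 − 0.5·0.625) × 0.5 = 0.2188 in².
0.6 F_u A_nv = 57.28 kips; 0.6 F_y A_gv = 76.88 kips → shear rupture governs the shear term.
R_n = 57.28 + 1.0 × 65 × 0.2188 = 71.5 kips.
Design strength φR_n = 0.75 × 71.5 = 53.6 kips.

53.6 kips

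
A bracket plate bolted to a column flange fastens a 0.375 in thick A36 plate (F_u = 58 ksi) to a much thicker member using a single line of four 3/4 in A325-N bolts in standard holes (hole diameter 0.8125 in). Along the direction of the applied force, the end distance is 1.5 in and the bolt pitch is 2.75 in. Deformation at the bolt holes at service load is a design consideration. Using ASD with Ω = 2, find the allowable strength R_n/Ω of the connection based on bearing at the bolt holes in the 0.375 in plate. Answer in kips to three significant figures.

73 kips

Per bolt r_n = 1.2 l_c t F_u ≤ 2.4 d t F_u; upper limit = 2.4 × 0.75 × 0.375 × 58 = 39.15 kips.
Edge bolt: l_c = 1.5 − 0.8125/2 = 1.094 in → 1.2 × 1.094 × 0.375 × 58 = 28.55 → r_n = 28.55 kips.
Interior bolts: l_c = 2.75 − 0.8125 = 1.938 in → 1.2 × 1.938 × 0.375 × 58 = 50.57 → r_n = 39.15 kips.
R_n = 1 × 28.55 + 3 × 39.15 = 146 kips.
Allowable strength R_n/Ω = 146 / 2 = 73 kips.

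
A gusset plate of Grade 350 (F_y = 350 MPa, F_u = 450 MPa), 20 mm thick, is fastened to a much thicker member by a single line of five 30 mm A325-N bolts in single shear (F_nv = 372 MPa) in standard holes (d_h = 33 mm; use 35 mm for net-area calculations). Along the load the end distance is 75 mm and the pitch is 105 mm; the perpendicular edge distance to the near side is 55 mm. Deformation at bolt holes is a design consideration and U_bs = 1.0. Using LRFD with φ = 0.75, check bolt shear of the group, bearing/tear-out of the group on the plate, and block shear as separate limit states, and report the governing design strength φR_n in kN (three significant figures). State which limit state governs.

Bolt shear: A_b = π·30²/4 = 706.9 mm²; R_n = 372 × 706.9 × 5 × 1 / 1000 = 1315 kN → 0.75 × 1315 = 986 kN.
Bearing: edge l_c = 58.5, r_n = 631.8 kN; interior l_c = 72, r_n = 648 kN; R_n = 631.8 + 4·648 = 3224 kN → 2420 kN.
Block shear: A_gv = 9900, A_nv = 6750, A_nt = 750 mm²; R_n = min(0.6F_uA_nv, 0.6F_yA_gv) + U_bs·F_u·A_nt = 2160 kN → 1620 kN.
Bolt shear governs: 986 kN.

986 kN (bolt shear governs)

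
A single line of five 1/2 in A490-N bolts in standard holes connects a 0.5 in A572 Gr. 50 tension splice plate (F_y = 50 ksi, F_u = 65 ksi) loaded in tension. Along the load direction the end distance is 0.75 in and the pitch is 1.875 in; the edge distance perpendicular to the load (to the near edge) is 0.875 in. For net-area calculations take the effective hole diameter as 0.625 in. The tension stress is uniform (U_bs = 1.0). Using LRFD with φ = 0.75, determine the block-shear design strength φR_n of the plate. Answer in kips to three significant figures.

93.2 kips

Shear plane L_v = 0.75 + 4·1.875 = 8.25 in; A_gv = 8.25 × 0.5 = 4.125 in².
A_nv = (8.25 − 4.5·0.625) × 0.5 = 2.719 in².
A_nt = (0.875 − 0.5·0.625) × 0.5 = 0.2812 in².
0.6 F_u A_nv = 106 kips; 0.6 F_y A_gv = 123.8 kips → shear rupture governs the shear term.
R_n = 106 + 1.0 × 65 × 0.2812 = 124.3 kips.
Design strength φR_n = 0.75 × 124.3 = 93.2 kips.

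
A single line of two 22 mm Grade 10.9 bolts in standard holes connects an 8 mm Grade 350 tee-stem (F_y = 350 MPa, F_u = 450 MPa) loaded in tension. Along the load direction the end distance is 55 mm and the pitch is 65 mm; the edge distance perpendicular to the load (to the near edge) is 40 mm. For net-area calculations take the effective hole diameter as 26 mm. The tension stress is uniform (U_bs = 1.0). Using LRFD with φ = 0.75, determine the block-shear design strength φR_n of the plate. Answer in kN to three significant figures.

Shear plane L_v = 55 + 1·65 = 120 mm; A_gv = 120 × 8 = 960 mm².
A_nv = (120 − 1.5·26) × 8 = 648 mm².
A_nt = (40 − 0.5·26) × 8 = 216 mm².
0.6 F_u A_nv = 175 kN; 0.6 F_y A_gv = 201.6 kN → shear rupture governs the shear term.
R_n = 175 + 1.0 × 450 × 216 / 1000 = 272.2 kN.
Design strength φR_n = 0.75 × 272.2 = 204 kN.

204 kN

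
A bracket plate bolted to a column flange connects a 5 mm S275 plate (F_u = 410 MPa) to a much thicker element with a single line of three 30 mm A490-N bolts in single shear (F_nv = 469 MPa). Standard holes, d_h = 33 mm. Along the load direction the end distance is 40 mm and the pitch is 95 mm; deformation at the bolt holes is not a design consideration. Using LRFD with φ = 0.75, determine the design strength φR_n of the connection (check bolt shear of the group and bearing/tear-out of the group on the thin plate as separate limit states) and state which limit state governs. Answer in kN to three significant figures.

331 kN (bearing governs)

Bolt shear: A_b = π·30²/4 = 706.9 mm²; R_n = 469 × 706.9 × 3 × 1 / 1000 = 994.5 kN → 0.75 × 994.5 = 746 kN.
Bearing (1.5 l_c t F_u ≤ 3.0 d t F_u): upper limit = 3.0·30·5·410 / 1000 = 184.5 kN.
  Edge l_c = 40 − 33/2 = 23.5 → r_n = 72.26 kN; interior l_c = 95 − 33 = 62 → r_n = 184.5 kN.
  R_n,bearing = 1·72.26 + 2·184.5 = 441.3 kN → 0.75 × 441.3 = 331 kN.
Bearing governs: 331 kN.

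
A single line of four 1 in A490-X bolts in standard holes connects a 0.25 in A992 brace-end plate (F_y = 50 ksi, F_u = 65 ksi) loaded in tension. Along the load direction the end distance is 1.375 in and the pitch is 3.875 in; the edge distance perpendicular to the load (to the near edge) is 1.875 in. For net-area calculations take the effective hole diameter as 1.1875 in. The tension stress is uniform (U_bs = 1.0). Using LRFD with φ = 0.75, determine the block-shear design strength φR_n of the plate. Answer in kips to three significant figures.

Shear plane L_v = 1.375 + 3·3.875 = 13 in; A_gv = 13 × 0.25 = 3.25 in².
A_nv = (13 − 3.5·1.1875) × 0.25 = 2.211 in².
A_nt = (1.875 − 0.5·1.1875) × 0.25 = 0.3203 in².
0.6 F_u A_nv = 86.23 kips; 0.6 F_y A_gv = 97.5 kips → shear rupture governs the shear term.
R_n = 86.23 + 1.0 × 65 × 0.3203 = 107 kips.
Design strength φR_n = 0.75 × 107 = 80.3 kips.

80.3 kips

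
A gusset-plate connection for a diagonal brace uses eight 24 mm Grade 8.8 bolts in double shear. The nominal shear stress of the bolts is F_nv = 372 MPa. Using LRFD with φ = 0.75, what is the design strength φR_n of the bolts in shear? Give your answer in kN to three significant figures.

2020 kN

A_b = π × 24² / 4 = 452.4 mm².
R_n = F_nv · A_b · n · n_s = 372 × 452.4 × 8 × 2 / 1000 = 2693 kN.
Design strength φR_n = 0.75 × 2693 = 2020 kN.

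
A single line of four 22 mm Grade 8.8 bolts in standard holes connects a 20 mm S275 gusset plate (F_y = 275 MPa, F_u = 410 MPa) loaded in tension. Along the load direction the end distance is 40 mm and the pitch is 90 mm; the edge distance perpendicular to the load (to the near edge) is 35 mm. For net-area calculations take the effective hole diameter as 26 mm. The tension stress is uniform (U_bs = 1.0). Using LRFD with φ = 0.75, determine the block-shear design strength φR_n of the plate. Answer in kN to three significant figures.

903 kN

Shear plane L_v = 40 + 3·90 = 310 mm; A_gv = 310 × 20 = 6200 mm².
A_nv = (310 − 3.5·26) × 20 = 4380 mm².
A_nt = (35 − 0.5·26) × 20 = 440 mm².
0.6 F_u A_nv = 1077 kN; 0.6 F_y A_gv = 1023 kN → shear yielding governs the shear term.
R_n = 1023 + 1.0 × 410 × 440 / 1000 = 1203 kN.
Design strength φR_n = 0.75 × 1203 = 903 kN.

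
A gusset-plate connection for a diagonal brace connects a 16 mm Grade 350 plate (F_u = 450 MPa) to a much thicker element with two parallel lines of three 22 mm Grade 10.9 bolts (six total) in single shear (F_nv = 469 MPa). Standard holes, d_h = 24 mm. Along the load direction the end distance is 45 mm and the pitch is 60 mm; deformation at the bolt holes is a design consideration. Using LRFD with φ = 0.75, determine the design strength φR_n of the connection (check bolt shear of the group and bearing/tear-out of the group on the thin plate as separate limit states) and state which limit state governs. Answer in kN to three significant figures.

Bolt shear: A_b = π·22²/4 = 380.1 mm²; R_n = 469 × 380.1 × 6 × 1 / 1000 = 1070 kN → 0.75 × 1070 = 802 kN.
Bearing (1.2 l_c t F_u ≤ 2.4 d t F_u): upper limit = 2.4·22·16·450 / 1000 = 380.2 kN.
  Edge l_c = 45 − 24/2 = 33 → r_n = 285.1 kN; interior l_c = 60 − 24 = 36 → r_n = 311 kN.
  R_n,bearing = 2·285.1 + 4·311 = 1814 kN → 0.75 × 1814 = 1360 kN.
Bolt shear governs: 802 kN.

802 kN (bolt shear governs)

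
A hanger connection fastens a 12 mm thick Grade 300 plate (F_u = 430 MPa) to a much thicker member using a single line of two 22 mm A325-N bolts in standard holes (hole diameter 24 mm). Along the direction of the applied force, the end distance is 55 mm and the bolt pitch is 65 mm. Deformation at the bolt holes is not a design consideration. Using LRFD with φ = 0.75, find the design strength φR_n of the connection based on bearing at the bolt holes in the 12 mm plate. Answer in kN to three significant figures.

488 kN

Per bolt r_n = 1.5 l_c t F_u ≤ 3.0 d t F_u; upper limit = 3.0 × 22 × 12 × 430 / 1000 = 340.6 kN.
Edge bolt: l_c = 55 − 24/2 = 43 mm → 1.5 × 43 × 12 × 430 / 1000 = 332.8 → r_n = 332.8 kN.
Interior bolts: l_c = 65 − 24 = 41 mm → 1.5 × 41 × 12 × 430 / 1000 = 317.3 → r_n = 317.3 kN.
R_n = 1 × 332.8 + 1 × 317.3 = 650.2 kN.
Design strength φR_n = 0.75 × 650.2 = 488 kN.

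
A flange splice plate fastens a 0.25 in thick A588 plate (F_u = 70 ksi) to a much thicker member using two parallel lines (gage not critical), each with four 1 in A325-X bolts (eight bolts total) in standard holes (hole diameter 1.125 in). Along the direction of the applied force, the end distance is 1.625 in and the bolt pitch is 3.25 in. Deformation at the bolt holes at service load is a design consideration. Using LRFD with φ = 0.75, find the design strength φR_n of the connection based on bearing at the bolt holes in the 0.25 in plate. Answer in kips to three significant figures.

Per bolt r_n = 1.2 l_c t F_u ≤ 2.4 d t F_u; upper limit = 2.4 × 1 × 0.25 × 70 = 42 kips.
Edge bolt: l_c = 1.625 − 1.125/2 = 1.062 in → 1.2 × 1.062 × 0.25 × 70 = 22.31 → r_n = 22.31 kips.
Interior bolts: l_c = 3.25 − 1.125 = 2.125 in → 1.2 × 2.125 × 0.25 × 70 = 44.62 → r_n = 42 kips.
R_n = 2 × 22.31 + 6 × 42 = 296.6 kips.
Design strength φR_n = 0.75 × 296.6 = 222 kips.

222 kips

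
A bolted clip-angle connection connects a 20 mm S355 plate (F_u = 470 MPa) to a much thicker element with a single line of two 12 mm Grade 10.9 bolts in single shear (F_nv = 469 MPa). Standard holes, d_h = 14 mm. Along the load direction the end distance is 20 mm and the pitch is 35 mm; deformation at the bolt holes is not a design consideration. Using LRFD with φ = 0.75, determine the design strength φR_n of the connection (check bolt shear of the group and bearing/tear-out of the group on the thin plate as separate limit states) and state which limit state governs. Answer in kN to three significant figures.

79.6 kN (bolt shear governs)

Bolt shear: A_b = π·12²/4 = 113.1 mm²; R_n = 469 × 113.1 × 2 × 1 / 1000 = 106.1 kN → 0.75 × 106.1 = 79.6 kN.
Bearing (1.5 l_c t F_u ≤ 3.0 d t F_u): upper limit = 3.0·12·20·470 / 1000 = 338.4 kN.
  Edge l_c = 20 − 14/2 = 13 → r_n = 183.3 kN; interior l_c = 35 − 14 = 21 → r_n = 296.1 kN.
  R_n,bearing = 1·183.3 + 1·296.1 = 479.4 kN → 0.75 × 479.4 = 360 kN.
Bolt shear governs: 79.6 kN.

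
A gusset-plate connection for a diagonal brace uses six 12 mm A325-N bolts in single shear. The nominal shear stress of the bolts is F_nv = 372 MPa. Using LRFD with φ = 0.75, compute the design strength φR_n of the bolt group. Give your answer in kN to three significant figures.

189 kN

A_b = π × 12² / 4 = 113.1 mm².
R_n = F_nv · A_b · n · n_s = 372 × 113.1 × 6 × 1 / 1000 = 252.4 kN.
Design strength φR_n = 0.75 × 252.4 = 189 kN.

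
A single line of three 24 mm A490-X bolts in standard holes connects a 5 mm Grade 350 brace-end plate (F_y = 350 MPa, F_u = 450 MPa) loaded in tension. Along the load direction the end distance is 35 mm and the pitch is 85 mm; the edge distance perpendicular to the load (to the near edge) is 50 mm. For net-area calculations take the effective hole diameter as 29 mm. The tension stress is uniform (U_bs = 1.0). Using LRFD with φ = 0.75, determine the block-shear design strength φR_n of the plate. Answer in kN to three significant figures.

194 kN

Shear plane L_v = 35 + 2·85 = 205 mm; A_gv = 205 × 5 = 1025 mm².
A_nv = (205 − 2.5·29) × 5 = 662.5 mm².
A_nt = (50 − 0.5·29) × 5 = 177.5 mm².
0.6 F_u A_nv = 178.9 kN; 0.6 F_y A_gv = 215.2 kN → shear rupture governs the shear term.
R_n = 178.9 + 1.0 × 450 × 177.5 / 1000 = 258.8 kN.
Design strength φR_n = 0.75 × 258.8 = 194 kN.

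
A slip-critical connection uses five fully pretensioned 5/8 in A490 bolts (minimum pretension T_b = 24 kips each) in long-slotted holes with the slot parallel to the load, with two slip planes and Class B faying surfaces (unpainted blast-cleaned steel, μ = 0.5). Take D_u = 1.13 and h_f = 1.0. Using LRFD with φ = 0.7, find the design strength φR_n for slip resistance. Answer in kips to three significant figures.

94.9 kips

R_n = μ · D_u · h_f · T_b · n_s · n_b = 0.5 × 1.13 × 1.0 × 24 × 2 × 5 = 135.6 kips.
Design strength φR_n = 0.7 × 135.6 = 94.9 kips.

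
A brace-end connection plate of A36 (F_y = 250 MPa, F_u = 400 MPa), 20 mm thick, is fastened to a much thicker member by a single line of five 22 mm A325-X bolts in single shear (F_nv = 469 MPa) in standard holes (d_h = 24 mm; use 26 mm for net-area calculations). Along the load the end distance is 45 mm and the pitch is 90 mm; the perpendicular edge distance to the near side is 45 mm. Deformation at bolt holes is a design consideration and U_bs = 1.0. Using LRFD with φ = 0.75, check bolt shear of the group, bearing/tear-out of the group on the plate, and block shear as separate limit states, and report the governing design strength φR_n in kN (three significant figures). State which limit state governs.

Bolt shear: A_b = π·22²/4 = 380.1 mm²; R_n = 469 × 380.1 × 5 × 1 / 1000 = 891.4 kN → 0.75 × 891.4 = 669 kN.
Bearing: edge l_c = 33, r_n = 316.8 kN; interior l_c = 66, r_n = 422.4 kN; R_n = 316.8 + 4·422.4 = 2006 kN → 1500 kN.
Block shear: A_gv = 8100, A_nv = 5760, A_nt = 640 mm²; R_n = min(0.6F_uA_nv, 0.6F_yA_gv) + U_bs·F_u·A_nt = 1471 kN → 1100 kN.
Bolt shear governs: 669 kN.

669 kN (bolt shear governs)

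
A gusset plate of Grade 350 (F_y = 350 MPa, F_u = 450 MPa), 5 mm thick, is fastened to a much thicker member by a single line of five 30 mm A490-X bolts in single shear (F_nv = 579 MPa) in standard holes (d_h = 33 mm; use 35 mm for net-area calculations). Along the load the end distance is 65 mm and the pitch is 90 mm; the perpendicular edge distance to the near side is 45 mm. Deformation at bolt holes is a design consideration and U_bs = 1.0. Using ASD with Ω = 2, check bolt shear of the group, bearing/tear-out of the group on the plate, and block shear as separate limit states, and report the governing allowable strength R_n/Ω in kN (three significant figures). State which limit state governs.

212 kN (block shear governs)

Bolt shear: A_b = π·30²/4 = 706.9 mm²; R_n = 579 × 706.9 × 5 × 1 / 1000 = 2046 kN → 2046 / 2 = 1020 kN.
Bearing: edge l_c = 48.5, r_n = 130.9 kN; interior l_c = 57, r_n = 153.9 kN; R_n = 130.9 + 4·153.9 = 746.5 kN → 373 kN.
Block shear: A_gv = 2125, A_nv = 1338, A_nt = 137.5 mm²; R_n = min(0.6F_uA_nv, 0.6F_yA_gv) + U_bs·F_u·A_nt = 423 kN → 212 kN.
Block shear governs: 212 kN.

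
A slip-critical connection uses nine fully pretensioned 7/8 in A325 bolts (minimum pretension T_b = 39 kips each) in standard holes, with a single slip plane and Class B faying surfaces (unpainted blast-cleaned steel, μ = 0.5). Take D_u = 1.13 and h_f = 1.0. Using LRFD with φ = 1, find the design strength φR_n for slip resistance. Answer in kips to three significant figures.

R_n = μ · D_u · h_f · T_b · n_s · n_b = 0.5 × 1.13 × 1.0 × 39 × 1 × 9 = 198.3 kips.
Design strength φR_n = 1 × 198.3 = 198 kips.

198 kips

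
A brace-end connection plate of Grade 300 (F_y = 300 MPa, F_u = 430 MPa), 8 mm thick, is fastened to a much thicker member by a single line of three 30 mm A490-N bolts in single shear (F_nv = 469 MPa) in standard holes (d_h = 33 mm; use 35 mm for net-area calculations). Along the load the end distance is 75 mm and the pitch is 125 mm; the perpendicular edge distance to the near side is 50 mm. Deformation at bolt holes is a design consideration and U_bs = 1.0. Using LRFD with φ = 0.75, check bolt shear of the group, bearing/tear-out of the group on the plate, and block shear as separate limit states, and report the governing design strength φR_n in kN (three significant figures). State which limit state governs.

Bolt shear: A_b = π·30²/4 = 706.9 mm²; R_n = 469 × 706.9 × 3 × 1 / 1000 = 994.5 kN → 0.75 × 994.5 = 746 kN.
Bearing: edge l_c = 58.5, r_n = 241.5 kN; interior l_c = 92, r_n = 247.7 kN; R_n = 241.5 + 2·247.7 = 736.8 kN → 553 kN.
Block shear: A_gv = 2600, A_nv = 1900, A_nt = 260 mm²; R_n = min(0.6F_uA_nv, 0.6F_yA_gv) + U_bs·F_u·A_nt = 579.8 kN → 435 kN.
Block shear governs: 435 kN.

435 kN (block shear governs)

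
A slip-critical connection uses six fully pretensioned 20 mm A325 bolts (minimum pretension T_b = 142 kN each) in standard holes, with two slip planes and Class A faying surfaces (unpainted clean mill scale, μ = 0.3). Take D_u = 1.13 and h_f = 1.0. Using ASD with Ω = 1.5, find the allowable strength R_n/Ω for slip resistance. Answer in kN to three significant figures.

385 kN

R_n = μ · D_u · h_f · T_b · n_s · n_b = 0.3 × 1.13 × 1.0 × 142 × 2 × 6 = 577.7 kN.
Allowable strength R_n/Ω = 577.7 / 1.5 = 385 kN.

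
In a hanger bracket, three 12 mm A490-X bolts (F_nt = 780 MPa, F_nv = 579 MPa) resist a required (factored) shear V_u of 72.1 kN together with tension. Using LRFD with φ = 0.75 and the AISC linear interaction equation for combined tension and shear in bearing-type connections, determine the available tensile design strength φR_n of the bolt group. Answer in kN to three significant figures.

A_b = π·12²/4 = 113.1 mm²; f_rv = 72.1 × 1000 / (3 × 113.1) = 212.5 MPa.
F'_nt = 1.3 F_nt − (F_nt / φF_nv) f_rv = 1.3·780 − (780/(0.75·579))·212.5 = 632.3 MPa, capped at F_nt → F'_nt = 632.3 MPa.
R_n = F'_nt · A_b · n = 632.3 × 113.1 × 3 / 1000 = 214.5 kN.
Design strength φR_n = 0.75 × 214.5 = 161 kN.

161 kN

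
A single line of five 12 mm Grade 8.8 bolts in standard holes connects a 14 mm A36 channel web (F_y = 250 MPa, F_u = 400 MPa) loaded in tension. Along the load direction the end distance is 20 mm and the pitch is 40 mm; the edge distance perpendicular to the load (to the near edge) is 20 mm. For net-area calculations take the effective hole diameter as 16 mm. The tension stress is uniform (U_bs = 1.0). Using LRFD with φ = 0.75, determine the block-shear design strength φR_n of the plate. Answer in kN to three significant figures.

Shear plane L_v = 20 + 4·40 = 180 mm; A_gv = 180 × 14 = 2520 mm².
A_nv = (180 − 4.5·16) × 14 = 1512 mm².
A_nt = (20 − 0.5·16) × 14 = 168 mm².
0.6 F_u A_nv = 362.9 kN; 0.6 F_y A_gv = 378 kN → shear rupture governs the shear term.
R_n = 362.9 + 1.0 × 400 × 168 / 1000 = 430.1 kN.
Design strength φR_n = 0.75 × 430.1 = 323 kN.

323 kN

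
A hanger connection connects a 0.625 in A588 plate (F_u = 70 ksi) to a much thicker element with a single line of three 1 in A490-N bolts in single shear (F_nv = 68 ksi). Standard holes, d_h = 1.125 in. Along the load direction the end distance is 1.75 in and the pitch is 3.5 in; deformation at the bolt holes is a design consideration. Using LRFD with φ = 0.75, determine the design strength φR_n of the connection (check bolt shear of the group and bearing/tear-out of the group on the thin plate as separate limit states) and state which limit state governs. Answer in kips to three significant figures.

Bolt shear: A_b = π·1²/4 = 0.7854 in²; R_n = 68 × 0.7854 × 3 × 1 = 160.2 kips → 0.75 × 160.2 = 120 kips.
Bearing (1.2 l_c t F_u ≤ 2.4 d t F_u): upper limit = 2.4·1·0.625·70 = 105 kips.
  Edge l_c = 1.75 − 1.125/2 = 1.188 → r_n = 62.34 kips; interior l_c = 3.5 − 1.125 = 2.375 → r_n = 105 kips.
  R_n,bearing = 1·62.34 + 2·105 = 272.3 kips → 0.75 × 272.3 = 204 kips.
Bolt shear governs: 120 kips.

120 kips (bolt shear governs)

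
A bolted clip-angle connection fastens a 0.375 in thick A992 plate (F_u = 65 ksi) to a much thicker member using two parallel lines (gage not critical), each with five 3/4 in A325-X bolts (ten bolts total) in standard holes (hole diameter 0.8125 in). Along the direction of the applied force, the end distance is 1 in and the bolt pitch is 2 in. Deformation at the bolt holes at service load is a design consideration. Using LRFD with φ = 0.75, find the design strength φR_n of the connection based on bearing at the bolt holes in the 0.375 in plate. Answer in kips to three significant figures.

234 kips

Per bolt r_n = 1.2 l_c t F_u ≤ 2.4 d t F_u; upper limit = 2.4 × 0.75 × 0.375 × 65 = 43.87 kips.
Edge bolt: l_c = 1 − 0.8125/2 = 0.5938 in → 1.2 × 0.5938 × 0.375 × 65 = 17.37 → r_n = 17.37 kips.
Interior bolts: l_c = 2 − 0.8125 = 1.188 in → 1.2 × 1.188 × 0.375 × 65 = 34.73 → r_n = 34.73 kips.
R_n = 2 × 17.37 + 8 × 34.73 = 312.6 kips.
Design strength φR_n = 0.75 × 312.6 = 234 kips.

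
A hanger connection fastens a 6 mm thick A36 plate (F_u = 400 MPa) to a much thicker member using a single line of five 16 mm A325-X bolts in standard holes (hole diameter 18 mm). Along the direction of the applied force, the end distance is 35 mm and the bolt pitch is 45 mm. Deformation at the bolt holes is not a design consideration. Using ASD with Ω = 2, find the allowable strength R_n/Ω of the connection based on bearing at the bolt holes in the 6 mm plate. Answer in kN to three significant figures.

241 kN

Per bolt r_n = 1.5 l_c t F_u ≤ 3.0 d t F_u; upper limit = 3.0 × 16 × 6 × 400 / 1000 = 115.2 kN.
Edge bolt: l_c = 35 − 18/2 = 26 mm → 1.5 × 26 × 6 × 400 / 1000 = 93.6 → r_n = 93.6 kN.
Interior bolts: l_c = 45 − 18 = 27 mm → 1.5 × 27 × 6 × 400 / 1000 = 97.2 → r_n = 97.2 kN.
R_n = 1 × 93.6 + 4 × 97.2 = 482.4 kN.
Allowable strength R_n/Ω = 482.4 / 2 = 241 kN.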